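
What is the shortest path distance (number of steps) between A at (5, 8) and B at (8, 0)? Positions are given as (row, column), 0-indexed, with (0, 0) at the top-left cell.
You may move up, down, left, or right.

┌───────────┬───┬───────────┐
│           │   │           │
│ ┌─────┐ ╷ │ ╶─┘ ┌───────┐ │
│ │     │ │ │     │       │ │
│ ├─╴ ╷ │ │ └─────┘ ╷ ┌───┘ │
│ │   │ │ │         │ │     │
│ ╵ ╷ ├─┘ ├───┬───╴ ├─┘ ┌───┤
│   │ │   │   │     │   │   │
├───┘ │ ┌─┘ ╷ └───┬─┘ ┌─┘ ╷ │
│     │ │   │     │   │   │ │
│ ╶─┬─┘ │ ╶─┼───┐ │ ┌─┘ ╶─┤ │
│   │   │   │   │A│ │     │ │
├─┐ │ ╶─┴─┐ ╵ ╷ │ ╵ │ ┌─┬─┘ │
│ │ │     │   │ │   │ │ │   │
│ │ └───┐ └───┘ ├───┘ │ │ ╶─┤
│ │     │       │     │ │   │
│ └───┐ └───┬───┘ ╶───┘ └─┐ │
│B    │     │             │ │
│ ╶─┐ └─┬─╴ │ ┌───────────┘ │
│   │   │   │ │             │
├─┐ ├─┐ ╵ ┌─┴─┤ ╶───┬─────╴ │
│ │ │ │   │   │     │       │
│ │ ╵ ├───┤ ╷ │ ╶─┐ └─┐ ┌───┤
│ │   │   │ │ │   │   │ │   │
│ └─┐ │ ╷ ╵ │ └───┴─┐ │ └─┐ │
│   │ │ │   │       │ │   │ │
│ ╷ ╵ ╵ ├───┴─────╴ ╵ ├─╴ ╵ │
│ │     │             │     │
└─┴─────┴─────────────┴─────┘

Finding path from (5, 8) to (8, 0):
Path: (5,8) → (4,8) → (4,7) → (4,6) → (3,6) → (3,5) → (4,5) → (4,4) → (5,4) → (5,5) → (6,5) → (6,6) → (5,6) → (5,7) → (6,7) → (7,7) → (7,6) → (7,5) → (7,4) → (6,4) → (6,3) → (6,2) → (5,2) → (5,3) → (4,3) → (3,3) → (3,4) → (2,4) → (1,4) → (0,4) → (0,3) → (0,2) → (0,1) → (0,0) → (1,0) → (2,0) → (3,0) → (3,1) → (2,1) → (2,2) → (3,2) → (4,2) → (4,1) → (4,0) → (5,0) → (5,1) → (6,1) → (7,1) → (7,2) → (7,3) → (8,3) → (8,4) → (8,5) → (9,5) → (9,4) → (10,4) → (10,3) → (9,3) → (9,2) → (8,2) → (8,1) → (8,0)
Distance: 61 steps

Solution:

┌───────────┬───┬───────────┐
│↓ ← ← ← ↰  │   │           │
│ ┌─────┐ ╷ │ ╶─┘ ┌───────┐ │
│↓│     │↑│ │     │       │ │
│ ├─╴ ╷ │ │ └─────┘ ╷ ┌───┘ │
│↓│↱ ↓│ │↑│         │ │     │
│ ╵ ╷ ├─┘ ├───┬───╴ ├─┘ ┌───┤
│↳ ↑│↓│↱ ↑│↓ ↰│     │   │   │
├───┘ │ ┌─┘ ╷ └───┬─┘ ┌─┘ ╷ │
│↓ ← ↲│↑│↓ ↲│↑ ← ↰│   │   │ │
│ ╶─┬─┘ │ ╶─┼───┐ │ ┌─┘ ╶─┤ │
│↳ ↓│↱ ↑│↳ ↓│↱ ↓│A│ │     │ │
├─┐ │ ╶─┴─┐ ╵ ╷ │ ╵ │ ┌─┬─┘ │
│ │↓│↑ ← ↰│↳ ↑│↓│   │ │ │   │
│ │ └───┐ └───┘ ├───┘ │ │ ╶─┤
│ │↳ → ↓│↑ ← ← ↲│     │ │   │
│ └───┐ └───┬───┘ ╶───┘ └─┐ │
│B ← ↰│↳ → ↓│             │ │
│ ╶─┐ └─┬─╴ │ ┌───────────┘ │
│   │↑ ↰│↓ ↲│ │             │
├─┐ ├─┐ ╵ ┌─┴─┤ ╶───┬─────╴ │
│ │ │ │↑ ↲│   │     │       │
│ │ ╵ ├───┤ ╷ │ ╶─┐ └─┐ ┌───┤
│ │   │   │ │ │   │   │ │   │
│ └─┐ │ ╷ ╵ │ └───┴─┐ │ └─┐ │
│   │ │ │   │       │ │   │ │
│ ╷ ╵ ╵ ├───┴─────╴ ╵ ├─╴ ╵ │
│ │     │             │     │
└─┴─────┴─────────────┴─────┘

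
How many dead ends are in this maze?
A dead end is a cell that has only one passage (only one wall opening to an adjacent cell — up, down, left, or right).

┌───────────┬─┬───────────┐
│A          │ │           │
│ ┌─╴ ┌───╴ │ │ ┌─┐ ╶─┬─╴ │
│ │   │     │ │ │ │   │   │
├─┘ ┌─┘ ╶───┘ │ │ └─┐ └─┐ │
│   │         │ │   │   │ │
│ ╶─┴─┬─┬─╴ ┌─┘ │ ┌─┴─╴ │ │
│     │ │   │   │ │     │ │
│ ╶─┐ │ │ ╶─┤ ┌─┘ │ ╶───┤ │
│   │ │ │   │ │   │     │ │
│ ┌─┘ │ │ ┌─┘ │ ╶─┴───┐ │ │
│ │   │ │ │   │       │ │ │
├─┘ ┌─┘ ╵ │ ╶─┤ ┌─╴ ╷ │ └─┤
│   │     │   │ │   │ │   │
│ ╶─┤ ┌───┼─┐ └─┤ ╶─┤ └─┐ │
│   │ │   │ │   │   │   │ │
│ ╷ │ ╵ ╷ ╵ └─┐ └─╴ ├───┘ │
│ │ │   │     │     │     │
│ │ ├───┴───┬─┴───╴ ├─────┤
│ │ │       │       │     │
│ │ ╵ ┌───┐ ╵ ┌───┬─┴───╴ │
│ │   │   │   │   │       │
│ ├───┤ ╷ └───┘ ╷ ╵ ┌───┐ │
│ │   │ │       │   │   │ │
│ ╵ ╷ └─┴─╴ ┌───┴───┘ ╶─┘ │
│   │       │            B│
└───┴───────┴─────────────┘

Checking each cell for number of passages:

Dead ends found at positions:
  (0, 6)
  (1, 0)
  (1, 8)
  (1, 11)
  (2, 2)
  (2, 9)
  (3, 3)
  (4, 1)
  (4, 5)
  (5, 0)
  (5, 12)
  (6, 7)
  (7, 5)
  (7, 11)
  (8, 6)
  (8, 10)
  (9, 10)
  (11, 3)
  (11, 11)
  (12, 6)
Total dead ends: 20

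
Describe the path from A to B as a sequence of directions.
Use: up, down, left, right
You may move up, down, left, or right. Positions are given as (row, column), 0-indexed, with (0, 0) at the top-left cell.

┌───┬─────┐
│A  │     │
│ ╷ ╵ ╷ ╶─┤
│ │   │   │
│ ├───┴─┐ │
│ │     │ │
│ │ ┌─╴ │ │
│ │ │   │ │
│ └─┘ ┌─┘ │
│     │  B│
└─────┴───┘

Finding the path and converting it to directions:
Path through cells: (0,0) → (0,1) → (1,1) → (1,2) → (0,2) → (0,3) → (1,3) → (1,4) → (2,4) → (3,4) → (4,4)
Directions: right, down, right, up, right, down, right, down, down, down

Solution:

┌───┬─────┐
│A ↓│↱ ↓  │
│ ╷ ╵ ╷ ╶─┤
│ │↳ ↑│↳ ↓│
│ ├───┴─┐ │
│ │     │↓│
│ │ ┌─╴ │ │
│ │ │   │↓│
│ └─┘ ┌─┘ │
│     │  B│
└─────┴───┘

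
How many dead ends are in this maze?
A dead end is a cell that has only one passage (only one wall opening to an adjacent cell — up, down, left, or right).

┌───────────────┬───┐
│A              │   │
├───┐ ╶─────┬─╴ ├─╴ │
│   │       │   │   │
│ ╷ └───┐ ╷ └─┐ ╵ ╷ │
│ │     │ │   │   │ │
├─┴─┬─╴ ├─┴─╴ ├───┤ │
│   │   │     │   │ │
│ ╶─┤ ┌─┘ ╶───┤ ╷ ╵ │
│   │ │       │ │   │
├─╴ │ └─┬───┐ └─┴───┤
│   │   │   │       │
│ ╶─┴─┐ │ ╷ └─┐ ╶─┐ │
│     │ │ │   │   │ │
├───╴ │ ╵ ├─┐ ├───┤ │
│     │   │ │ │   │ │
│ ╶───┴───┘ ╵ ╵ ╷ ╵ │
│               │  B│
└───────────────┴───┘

Checking each cell for number of passages:

Dead ends found at positions:
  (0, 0)
  (0, 8)
  (1, 6)
  (2, 0)
  (2, 4)
  (3, 1)
  (4, 3)
  (4, 7)
  (6, 8)
  (7, 5)
Total dead ends: 10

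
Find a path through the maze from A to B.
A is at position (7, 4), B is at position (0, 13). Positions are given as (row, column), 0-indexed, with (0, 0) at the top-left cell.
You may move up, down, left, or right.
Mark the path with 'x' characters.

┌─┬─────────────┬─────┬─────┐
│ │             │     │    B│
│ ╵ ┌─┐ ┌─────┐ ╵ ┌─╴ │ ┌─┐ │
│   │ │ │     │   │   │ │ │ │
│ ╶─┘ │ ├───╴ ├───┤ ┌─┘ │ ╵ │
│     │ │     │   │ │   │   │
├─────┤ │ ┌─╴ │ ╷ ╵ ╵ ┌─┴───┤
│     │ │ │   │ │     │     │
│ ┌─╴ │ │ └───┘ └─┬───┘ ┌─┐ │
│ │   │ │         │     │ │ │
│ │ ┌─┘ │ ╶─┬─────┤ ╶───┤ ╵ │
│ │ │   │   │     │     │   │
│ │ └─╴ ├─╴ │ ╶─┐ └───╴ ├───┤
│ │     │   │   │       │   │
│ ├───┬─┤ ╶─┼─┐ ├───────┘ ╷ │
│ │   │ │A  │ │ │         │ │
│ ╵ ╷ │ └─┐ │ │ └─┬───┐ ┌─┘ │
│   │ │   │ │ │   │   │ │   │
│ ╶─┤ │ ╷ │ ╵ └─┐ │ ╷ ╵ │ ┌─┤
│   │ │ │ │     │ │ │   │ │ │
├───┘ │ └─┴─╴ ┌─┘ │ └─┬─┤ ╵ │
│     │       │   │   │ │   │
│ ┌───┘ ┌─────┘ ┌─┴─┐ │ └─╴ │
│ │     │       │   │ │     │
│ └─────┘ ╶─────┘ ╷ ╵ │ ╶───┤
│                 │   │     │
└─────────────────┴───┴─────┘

Finding the shortest path from (7, 4) to (0, 13):
Path length: 20 steps
Directions: up → right → up → left → up → right → right → right → up → up → right → down → right → right → up → right → up → up → right → right

Solution:

┌─┬─────────────┬─────┬─────┐
│ │             │     │x x B│
│ ╵ ┌─┐ ┌─────┐ ╵ ┌─╴ │ ┌─┐ │
│   │ │ │     │   │   │x│ │ │
│ ╶─┘ │ ├───╴ ├───┤ ┌─┘ │ ╵ │
│     │ │     │x x│ │x x│   │
├─────┤ │ ┌─╴ │ ╷ ╵ ╵ ┌─┴───┤
│     │ │ │   │x│x x x│     │
│ ┌─╴ │ │ └───┘ └─┬───┘ ┌─┐ │
│ │   │ │x x x x  │     │ │ │
│ │ ┌─┘ │ ╶─┬─────┤ ╶───┤ ╵ │
│ │ │   │x x│     │     │   │
│ │ └─╴ ├─╴ │ ╶─┐ └───╴ ├───┤
│ │     │x x│   │       │   │
│ ├───┬─┤ ╶─┼─┐ ├───────┘ ╷ │
│ │   │ │A  │ │ │         │ │
│ ╵ ╷ │ └─┐ │ │ └─┬───┐ ┌─┘ │
│   │ │   │ │ │   │   │ │   │
│ ╶─┤ │ ╷ │ ╵ └─┐ │ ╷ ╵ │ ┌─┤
│   │ │ │ │     │ │ │   │ │ │
├───┘ │ └─┴─╴ ┌─┘ │ └─┬─┤ ╵ │
│     │       │   │   │ │   │
│ ┌───┘ ┌─────┘ ┌─┴─┐ │ └─╴ │
│ │     │       │   │ │     │
│ └─────┘ ╶─────┘ ╷ ╵ │ ╶───┤
│                 │   │     │
└─────────────────┴───┴─────┘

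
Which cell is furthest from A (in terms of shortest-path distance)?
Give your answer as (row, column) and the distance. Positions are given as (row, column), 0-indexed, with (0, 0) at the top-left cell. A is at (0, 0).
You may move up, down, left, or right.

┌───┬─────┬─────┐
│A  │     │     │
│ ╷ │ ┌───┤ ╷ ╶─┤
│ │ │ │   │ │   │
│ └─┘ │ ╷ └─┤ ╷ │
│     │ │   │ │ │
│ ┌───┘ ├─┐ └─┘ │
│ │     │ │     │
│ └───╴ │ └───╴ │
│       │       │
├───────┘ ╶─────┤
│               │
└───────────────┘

Computing BFS distances from A to all cells:
Furthest cell: (5, 0)
Distance: 25 steps

Path from A to the furthest cell:

┌───┬─────┬─────┐
│A  │     │     │
│ ╷ │ ┌───┤ ╷ ╶─┤
│↓│ │ │↱ ↓│ │   │
│ └─┘ │ ╷ └─┤ ╷ │
│↓    │↑│↳ ↓│ │ │
│ ┌───┘ ├─┐ └─┘ │
│↓│    ↑│ │↳ → ↓│
│ └───╴ │ └───╴ │
│↳ → → ↑│↓ ← ← ↲│
├───────┘ ╶─────┤
│B ← ← ← ↲      │
└───────────────┘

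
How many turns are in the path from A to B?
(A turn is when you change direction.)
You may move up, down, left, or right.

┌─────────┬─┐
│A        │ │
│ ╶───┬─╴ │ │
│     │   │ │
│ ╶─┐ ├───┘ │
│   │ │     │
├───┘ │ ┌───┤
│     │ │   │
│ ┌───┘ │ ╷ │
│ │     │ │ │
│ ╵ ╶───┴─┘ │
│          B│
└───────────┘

Directions: down, right, right, down, down, left, left, down, down, right, right, right, right, right
Number of turns: 5

Solution:

┌─────────┬─┐
│A        │ │
│ ╶───┬─╴ │ │
│↳ → ↓│   │ │
│ ╶─┐ ├───┘ │
│   │↓│     │
├───┘ │ ┌───┤
│↓ ← ↲│ │   │
│ ┌───┘ │ ╷ │
│↓│     │ │ │
│ ╵ ╶───┴─┘ │
│↳ → → → → B│
└───────────┘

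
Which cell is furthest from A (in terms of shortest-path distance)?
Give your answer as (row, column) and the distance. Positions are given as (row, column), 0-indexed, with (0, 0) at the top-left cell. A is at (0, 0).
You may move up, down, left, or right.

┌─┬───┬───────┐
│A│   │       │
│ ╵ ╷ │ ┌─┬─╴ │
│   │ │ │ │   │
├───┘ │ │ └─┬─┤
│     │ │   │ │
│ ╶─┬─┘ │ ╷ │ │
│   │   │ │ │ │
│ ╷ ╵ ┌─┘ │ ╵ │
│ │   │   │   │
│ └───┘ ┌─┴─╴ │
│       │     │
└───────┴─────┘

Computing BFS distances from A to all cells:
Furthest cell: (5, 4)
Distance: 25 steps

Path from A to the furthest cell:

┌─┬───┬───────┐
│A│↱ ↓│       │
│ ╵ ╷ │ ┌─┬─╴ │
│↳ ↑│↓│ │ │   │
├───┘ │ │ └─┬─┤
│↓ ← ↲│ │↱ ↓│ │
│ ╶─┬─┘ │ ╷ │ │
│↓  │   │↑│↓│ │
│ ╷ ╵ ┌─┘ │ ╵ │
│↓│   │↱ ↑│↳ ↓│
│ └───┘ ┌─┴─╴ │
│↳ → → ↑│B ← ↲│
└───────┴─────┘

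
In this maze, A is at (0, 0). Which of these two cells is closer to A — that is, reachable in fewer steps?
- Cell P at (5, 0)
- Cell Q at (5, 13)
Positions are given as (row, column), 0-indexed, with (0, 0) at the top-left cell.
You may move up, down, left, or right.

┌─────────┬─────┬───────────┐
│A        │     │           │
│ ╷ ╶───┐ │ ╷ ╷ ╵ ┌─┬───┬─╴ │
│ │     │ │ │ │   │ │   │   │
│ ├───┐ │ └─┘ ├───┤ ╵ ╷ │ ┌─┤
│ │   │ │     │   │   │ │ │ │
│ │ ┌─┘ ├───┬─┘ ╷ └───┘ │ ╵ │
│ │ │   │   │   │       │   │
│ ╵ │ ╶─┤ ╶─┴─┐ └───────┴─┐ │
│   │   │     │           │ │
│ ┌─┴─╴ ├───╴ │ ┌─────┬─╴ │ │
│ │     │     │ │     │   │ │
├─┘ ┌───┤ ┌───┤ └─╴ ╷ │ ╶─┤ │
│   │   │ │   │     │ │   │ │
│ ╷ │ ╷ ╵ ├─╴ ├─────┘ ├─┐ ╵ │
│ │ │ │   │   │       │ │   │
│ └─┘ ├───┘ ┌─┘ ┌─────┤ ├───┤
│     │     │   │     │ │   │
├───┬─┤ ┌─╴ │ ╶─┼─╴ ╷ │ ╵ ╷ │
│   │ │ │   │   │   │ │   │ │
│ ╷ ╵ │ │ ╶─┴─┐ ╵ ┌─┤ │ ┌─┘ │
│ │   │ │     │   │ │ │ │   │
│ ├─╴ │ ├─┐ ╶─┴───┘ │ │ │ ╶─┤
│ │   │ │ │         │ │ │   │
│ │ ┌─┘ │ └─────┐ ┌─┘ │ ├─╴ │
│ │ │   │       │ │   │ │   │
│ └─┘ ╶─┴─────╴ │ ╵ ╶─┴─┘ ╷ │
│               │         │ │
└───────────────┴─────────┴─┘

Shortest path A → P at (5, 0): 5 steps
Shortest path A → Q at (5, 13): 26 steps

P is closer (5 steps vs 26 steps).

Path to P:

┌─────────┬─────┬───────────┐
│A        │     │           │
│ ╷ ╶───┐ │ ╷ ╷ ╵ ┌─┬───┬─╴ │
│↓│     │ │ │ │   │ │   │   │
│ ├───┐ │ └─┘ ├───┤ ╵ ╷ │ ┌─┤
│↓│   │ │     │   │   │ │ │ │
│ │ ┌─┘ ├───┬─┘ ╷ └───┘ │ ╵ │
│↓│ │   │   │   │       │   │
│ ╵ │ ╶─┤ ╶─┴─┐ └───────┴─┐ │
│↓  │   │     │           │ │
│ ┌─┴─╴ ├───╴ │ ┌─────┬─╴ │ │
│P│     │     │ │     │   │ │
├─┘ ┌───┤ ┌───┤ └─╴ ╷ │ ╶─┤ │
│   │   │ │   │     │ │   │ │
│ ╷ │ ╷ ╵ ├─╴ ├─────┘ ├─┐ ╵ │
│ │ │ │   │   │       │ │   │
│ └─┘ ├───┘ ┌─┘ ┌─────┤ ├───┤
│     │     │   │     │ │   │
├───┬─┤ ┌─╴ │ ╶─┼─╴ ╷ │ ╵ ╷ │
│   │ │ │   │   │   │ │   │ │
│ ╷ ╵ │ │ ╶─┴─┐ ╵ ┌─┤ │ ┌─┘ │
│ │   │ │     │   │ │ │ │   │
│ ├─╴ │ ├─┐ ╶─┴───┘ │ │ │ ╶─┤
│ │   │ │ │         │ │ │   │
│ │ ┌─┘ │ └─────┐ ┌─┘ │ ├─╴ │
│ │ │   │       │ │   │ │   │
│ └─┘ ╶─┴─────╴ │ ╵ ╶─┴─┘ ╷ │
│               │         │ │
└───────────────┴─────────┴─┘

Path to Q:

┌─────────┬─────┬───────────┐
│A → → → ↓│  ↱ ↓│↱ → → → → ↓│
│ ╷ ╶───┐ │ ╷ ╷ ╵ ┌─┬───┬─╴ │
│ │     │↓│ │↑│↳ ↑│ │   │↓ ↲│
│ ├───┐ │ └─┘ ├───┤ ╵ ╷ │ ┌─┤
│ │   │ │↳ → ↑│   │   │ │↓│ │
│ │ ┌─┘ ├───┬─┘ ╷ └───┘ │ ╵ │
│ │ │   │   │   │       │↳ ↓│
│ ╵ │ ╶─┤ ╶─┴─┐ └───────┴─┐ │
│   │   │     │           │↓│
│ ┌─┴─╴ ├───╴ │ ┌─────┬─╴ │ │
│ │     │     │ │     │   │Q│
├─┘ ┌───┤ ┌───┤ └─╴ ╷ │ ╶─┤ │
│   │   │ │   │     │ │   │ │
│ ╷ │ ╷ ╵ ├─╴ ├─────┘ ├─┐ ╵ │
│ │ │ │   │   │       │ │   │
│ └─┘ ├───┘ ┌─┘ ┌─────┤ ├───┤
│     │     │   │     │ │   │
├───┬─┤ ┌─╴ │ ╶─┼─╴ ╷ │ ╵ ╷ │
│   │ │ │   │   │   │ │   │ │
│ ╷ ╵ │ │ ╶─┴─┐ ╵ ┌─┤ │ ┌─┘ │
│ │   │ │     │   │ │ │ │   │
│ ├─╴ │ ├─┐ ╶─┴───┘ │ │ │ ╶─┤
│ │   │ │ │         │ │ │   │
│ │ ┌─┘ │ └─────┐ ┌─┘ │ ├─╴ │
│ │ │   │       │ │   │ │   │
│ └─┘ ╶─┴─────╴ │ ╵ ╶─┴─┘ ╷ │
│               │         │ │
└───────────────┴─────────┴─┘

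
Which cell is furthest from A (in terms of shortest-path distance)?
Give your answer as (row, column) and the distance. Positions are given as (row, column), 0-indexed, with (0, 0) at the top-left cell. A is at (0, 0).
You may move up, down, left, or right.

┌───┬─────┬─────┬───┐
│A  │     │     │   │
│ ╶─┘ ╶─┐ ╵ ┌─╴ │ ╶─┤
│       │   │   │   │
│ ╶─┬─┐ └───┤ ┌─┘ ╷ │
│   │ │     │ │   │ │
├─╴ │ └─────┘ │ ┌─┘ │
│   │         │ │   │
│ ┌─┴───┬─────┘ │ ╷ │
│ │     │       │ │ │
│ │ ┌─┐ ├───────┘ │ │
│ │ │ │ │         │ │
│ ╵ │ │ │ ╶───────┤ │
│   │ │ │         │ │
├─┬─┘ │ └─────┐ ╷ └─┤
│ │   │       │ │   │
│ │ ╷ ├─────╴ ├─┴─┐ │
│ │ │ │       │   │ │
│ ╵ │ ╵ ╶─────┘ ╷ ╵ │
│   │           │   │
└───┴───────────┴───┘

Computing BFS distances from A to all cells:
Furthest cell: (4, 4)
Distance: 58 steps

Path from A to the furthest cell:

┌───┬─────┬─────┬───┐
│A  │     │     │   │
│ ╶─┘ ╶─┐ ╵ ┌─╴ │ ╶─┤
│↓      │   │   │↓ ↰│
│ ╶─┬─┐ └───┤ ┌─┘ ╷ │
│↳ ↓│ │     │ │↓ ↲│↑│
├─╴ │ └─────┘ │ ┌─┘ │
│↓ ↲│         │↓│↱ ↑│
│ ┌─┴───┬─────┘ │ ╷ │
│↓│↱ → ↓│B ← ← ↲│↑│ │
│ │ ┌─┐ ├───────┘ │ │
│↓│↑│ │↓│↱ → → → ↑│ │
│ ╵ │ │ │ ╶───────┤ │
│↳ ↑│ │↓│↑ ← ← ← ↰│ │
├─┬─┘ │ └─────┐ ╷ └─┤
│ │   │↳ → → ↓│ │↑ ↰│
│ │ ╷ ├─────╴ ├─┴─┐ │
│ │ │ │↓ ← ← ↲│↱ ↓│↑│
│ ╵ │ ╵ ╶─────┘ ╷ ╵ │
│   │  ↳ → → → ↑│↳ ↑│
└───┴───────────┴───┘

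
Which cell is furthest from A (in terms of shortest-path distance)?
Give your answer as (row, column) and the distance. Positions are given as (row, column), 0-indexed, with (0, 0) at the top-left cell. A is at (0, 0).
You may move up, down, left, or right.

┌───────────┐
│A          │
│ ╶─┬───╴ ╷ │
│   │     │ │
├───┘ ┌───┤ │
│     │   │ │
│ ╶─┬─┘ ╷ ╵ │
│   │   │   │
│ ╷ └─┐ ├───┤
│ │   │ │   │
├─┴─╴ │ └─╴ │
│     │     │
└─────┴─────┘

Computing BFS distances from A to all cells:
Furthest cell: (4, 4)
Distance: 18 steps

Path from A to the furthest cell:

┌───────────┐
│A → → → → ↓│
│ ╶─┬───╴ ╷ │
│   │     │↓│
├───┘ ┌───┤ │
│     │↓ ↰│↓│
│ ╶─┬─┘ ╷ ╵ │
│   │  ↓│↑ ↲│
│ ╷ └─┐ ├───┤
│ │   │↓│B ↰│
├─┴─╴ │ └─╴ │
│     │↳ → ↑│
└─────┴─────┘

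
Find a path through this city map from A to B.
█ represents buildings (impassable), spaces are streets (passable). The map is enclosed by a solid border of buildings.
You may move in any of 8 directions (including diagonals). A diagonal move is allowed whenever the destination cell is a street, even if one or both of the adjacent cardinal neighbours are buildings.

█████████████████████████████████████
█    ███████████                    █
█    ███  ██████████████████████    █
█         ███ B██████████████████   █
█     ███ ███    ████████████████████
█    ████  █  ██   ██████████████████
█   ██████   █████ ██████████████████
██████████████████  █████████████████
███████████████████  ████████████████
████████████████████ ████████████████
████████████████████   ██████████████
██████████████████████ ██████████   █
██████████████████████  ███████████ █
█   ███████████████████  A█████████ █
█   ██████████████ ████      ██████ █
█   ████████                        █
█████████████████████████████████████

Finding the shortest path from A to B:
Movement: 8-directional
Path length: 12 steps
Directions: left → up-left → up-left → up-left → up-left → up → up-left → up-left → up-left → left → up-left → up-left

Solution:

█████████████████████████████████████
█    ███████████                    █
█    ███  ██████████████████████    █
█         ███ B██████████████████   █
█     ███ ███  ↖ ████████████████████
█    ████  █  ██↖← ██████████████████
█   ██████   █████↖██████████████████
██████████████████ ↖█████████████████
███████████████████ ↖████████████████
████████████████████↑████████████████
████████████████████ ↖ ██████████████
██████████████████████↖██████████   █
██████████████████████ ↖███████████ █
█   ███████████████████ ↖A█████████ █
█   ██████████████ ████      ██████ █
█   ████████                        █
█████████████████████████████████████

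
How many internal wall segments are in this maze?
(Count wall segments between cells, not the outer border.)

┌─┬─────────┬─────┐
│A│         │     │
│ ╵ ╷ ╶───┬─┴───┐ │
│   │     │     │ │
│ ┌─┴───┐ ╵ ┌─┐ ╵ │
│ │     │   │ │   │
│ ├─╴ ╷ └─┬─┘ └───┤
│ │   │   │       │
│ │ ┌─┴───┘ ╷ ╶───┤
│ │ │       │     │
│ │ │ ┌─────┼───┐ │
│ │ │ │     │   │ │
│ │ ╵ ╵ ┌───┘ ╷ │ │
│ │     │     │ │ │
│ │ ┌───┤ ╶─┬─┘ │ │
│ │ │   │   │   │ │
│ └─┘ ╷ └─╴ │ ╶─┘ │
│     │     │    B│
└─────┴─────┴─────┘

Counting internal wall segments:
Total internal walls: 64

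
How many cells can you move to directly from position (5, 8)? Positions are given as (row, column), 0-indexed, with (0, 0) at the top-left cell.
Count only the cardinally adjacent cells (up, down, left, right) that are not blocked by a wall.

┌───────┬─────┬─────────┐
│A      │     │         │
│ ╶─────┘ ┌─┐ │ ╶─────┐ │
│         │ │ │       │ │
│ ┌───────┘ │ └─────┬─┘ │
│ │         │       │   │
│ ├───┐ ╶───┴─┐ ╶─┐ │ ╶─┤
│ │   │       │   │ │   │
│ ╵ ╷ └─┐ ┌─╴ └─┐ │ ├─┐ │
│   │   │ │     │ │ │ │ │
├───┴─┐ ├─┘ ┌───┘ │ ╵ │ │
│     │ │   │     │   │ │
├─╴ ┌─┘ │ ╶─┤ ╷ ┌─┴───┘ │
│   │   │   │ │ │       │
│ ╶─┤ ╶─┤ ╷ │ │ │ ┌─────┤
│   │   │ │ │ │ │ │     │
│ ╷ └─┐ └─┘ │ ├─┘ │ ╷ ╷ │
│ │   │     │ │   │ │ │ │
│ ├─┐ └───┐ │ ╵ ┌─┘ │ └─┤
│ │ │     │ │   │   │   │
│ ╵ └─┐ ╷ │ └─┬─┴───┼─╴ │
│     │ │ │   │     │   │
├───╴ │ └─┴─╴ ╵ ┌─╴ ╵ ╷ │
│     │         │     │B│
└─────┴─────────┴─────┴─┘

Checking passable neighbors of (5, 8):
Neighbors: (4, 8), (5, 7)
Count: 2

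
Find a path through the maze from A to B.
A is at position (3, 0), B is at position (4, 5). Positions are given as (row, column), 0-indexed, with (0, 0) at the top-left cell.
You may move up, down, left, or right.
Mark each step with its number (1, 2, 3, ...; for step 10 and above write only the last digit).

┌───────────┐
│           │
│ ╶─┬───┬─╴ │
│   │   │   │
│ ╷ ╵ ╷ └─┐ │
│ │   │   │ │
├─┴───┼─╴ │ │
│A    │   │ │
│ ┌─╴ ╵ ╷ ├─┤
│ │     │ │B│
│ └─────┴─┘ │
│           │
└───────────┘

Finding the shortest path from (3, 0) to (4, 5):
Path length: 8 steps
Directions: down → down → right → right → right → right → right → up

Solution:

┌───────────┐
│           │
│ ╶─┬───┬─╴ │
│   │   │   │
│ ╷ ╵ ╷ └─┐ │
│ │   │   │ │
├─┴───┼─╴ │ │
│A    │   │ │
│ ┌─╴ ╵ ╷ ├─┤
│1│     │ │B│
│ └─────┴─┘ │
│2 3 4 5 6 7│
└───────────┘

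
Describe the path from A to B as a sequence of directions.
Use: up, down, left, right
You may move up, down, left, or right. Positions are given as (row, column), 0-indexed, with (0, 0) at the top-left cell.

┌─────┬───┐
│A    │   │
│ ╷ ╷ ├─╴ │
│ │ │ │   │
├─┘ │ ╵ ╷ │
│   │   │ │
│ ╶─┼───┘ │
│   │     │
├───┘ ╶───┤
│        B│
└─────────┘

Finding the path and converting it to directions:
Path through cells: (0,0) → (0,1) → (0,2) → (1,2) → (2,2) → (2,3) → (1,3) → (1,4) → (2,4) → (3,4) → (3,3) → (3,2) → (4,2) → (4,3) → (4,4)
Directions: right, right, down, down, right, up, right, down, down, left, left, down, right, right

Solution:

┌─────┬───┐
│A → ↓│   │
│ ╷ ╷ ├─╴ │
│ │ │↓│↱ ↓│
├─┘ │ ╵ ╷ │
│   │↳ ↑│↓│
│ ╶─┼───┘ │
│   │↓ ← ↲│
├───┘ ╶───┤
│    ↳ → B│
└─────────┘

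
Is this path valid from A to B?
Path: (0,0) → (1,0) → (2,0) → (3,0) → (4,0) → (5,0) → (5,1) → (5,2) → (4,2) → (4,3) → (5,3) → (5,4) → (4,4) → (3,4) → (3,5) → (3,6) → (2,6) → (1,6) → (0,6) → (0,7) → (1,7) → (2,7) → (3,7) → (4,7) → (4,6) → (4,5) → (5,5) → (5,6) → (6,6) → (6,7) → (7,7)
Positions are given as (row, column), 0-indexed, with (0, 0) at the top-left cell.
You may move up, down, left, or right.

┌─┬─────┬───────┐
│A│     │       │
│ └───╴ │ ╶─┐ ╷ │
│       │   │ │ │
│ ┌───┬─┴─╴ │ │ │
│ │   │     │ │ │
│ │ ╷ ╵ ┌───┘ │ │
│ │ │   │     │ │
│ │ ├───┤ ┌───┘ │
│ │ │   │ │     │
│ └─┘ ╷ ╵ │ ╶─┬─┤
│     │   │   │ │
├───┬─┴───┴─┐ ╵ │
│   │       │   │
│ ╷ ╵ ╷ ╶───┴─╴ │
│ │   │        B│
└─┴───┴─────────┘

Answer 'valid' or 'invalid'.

Checking path validity:
Result: All consecutive moves are passable.

valid

Correct solution:

┌─┬─────┬───────┐
│A│     │    ↱ ↓│
│ └───╴ │ ╶─┐ ╷ │
│↓      │   │↑│↓│
│ ┌───┬─┴─╴ │ │ │
│↓│   │     │↑│↓│
│ │ ╷ ╵ ┌───┘ │ │
│↓│ │   │↱ → ↑│↓│
│ │ ├───┤ ┌───┘ │
│↓│ │↱ ↓│↑│↓ ← ↲│
│ └─┘ ╷ ╵ │ ╶─┬─┤
│↳ → ↑│↳ ↑│↳ ↓│ │
├───┬─┴───┴─┐ ╵ │
│   │       │↳ ↓│
│ ╷ ╵ ╷ ╶───┴─╴ │
│ │   │        B│
└─┴───┴─────────┘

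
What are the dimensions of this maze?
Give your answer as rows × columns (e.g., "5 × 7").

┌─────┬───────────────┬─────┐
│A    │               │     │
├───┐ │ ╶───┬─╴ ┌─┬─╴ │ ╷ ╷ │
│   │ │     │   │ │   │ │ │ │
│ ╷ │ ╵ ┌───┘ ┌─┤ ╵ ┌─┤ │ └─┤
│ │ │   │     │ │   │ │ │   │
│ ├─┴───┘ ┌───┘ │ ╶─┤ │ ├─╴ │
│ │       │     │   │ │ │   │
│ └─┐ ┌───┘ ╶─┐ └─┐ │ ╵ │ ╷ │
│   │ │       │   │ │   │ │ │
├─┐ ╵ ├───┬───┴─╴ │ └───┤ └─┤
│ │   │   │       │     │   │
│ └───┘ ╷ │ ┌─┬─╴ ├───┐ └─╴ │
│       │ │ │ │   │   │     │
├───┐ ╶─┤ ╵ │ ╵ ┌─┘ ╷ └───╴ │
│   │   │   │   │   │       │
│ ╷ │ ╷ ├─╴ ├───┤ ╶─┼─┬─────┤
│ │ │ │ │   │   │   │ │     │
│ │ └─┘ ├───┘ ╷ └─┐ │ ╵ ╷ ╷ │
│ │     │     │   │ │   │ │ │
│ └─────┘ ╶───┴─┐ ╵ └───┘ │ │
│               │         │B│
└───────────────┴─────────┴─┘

Counting the maze dimensions:
Rows (vertical): 11
Columns (horizontal): 14
Dimensions: 11 × 14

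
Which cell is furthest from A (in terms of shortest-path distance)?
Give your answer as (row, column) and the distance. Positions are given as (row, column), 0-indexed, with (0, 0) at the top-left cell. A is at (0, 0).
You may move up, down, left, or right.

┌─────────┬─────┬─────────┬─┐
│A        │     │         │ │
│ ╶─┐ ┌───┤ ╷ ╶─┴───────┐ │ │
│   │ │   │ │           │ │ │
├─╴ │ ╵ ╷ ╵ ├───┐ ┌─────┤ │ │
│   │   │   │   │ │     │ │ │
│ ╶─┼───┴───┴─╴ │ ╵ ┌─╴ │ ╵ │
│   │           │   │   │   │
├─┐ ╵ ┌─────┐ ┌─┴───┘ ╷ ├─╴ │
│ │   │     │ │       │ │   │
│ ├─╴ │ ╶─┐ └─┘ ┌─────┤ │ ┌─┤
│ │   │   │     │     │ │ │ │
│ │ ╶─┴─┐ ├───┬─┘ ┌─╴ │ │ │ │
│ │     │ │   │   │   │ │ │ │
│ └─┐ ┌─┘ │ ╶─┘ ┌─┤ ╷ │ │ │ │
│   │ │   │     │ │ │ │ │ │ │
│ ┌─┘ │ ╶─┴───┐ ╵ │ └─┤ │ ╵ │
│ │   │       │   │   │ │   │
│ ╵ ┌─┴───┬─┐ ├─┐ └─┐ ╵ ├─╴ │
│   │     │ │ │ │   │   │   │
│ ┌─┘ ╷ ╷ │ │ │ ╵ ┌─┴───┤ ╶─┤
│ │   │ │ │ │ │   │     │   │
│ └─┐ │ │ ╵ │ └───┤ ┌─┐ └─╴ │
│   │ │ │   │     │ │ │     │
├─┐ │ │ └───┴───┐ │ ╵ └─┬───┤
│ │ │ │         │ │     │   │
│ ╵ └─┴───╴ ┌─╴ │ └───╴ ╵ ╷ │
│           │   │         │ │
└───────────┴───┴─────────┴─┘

Computing BFS distances from A to all cells:
Furthest cell: (0, 8)
Distance: 82 steps

Path from A to the furthest cell:

┌─────────┬─────┬─────────┬─┐
│A → ↓    │↱ ↓  │B ← ← ← ↰│ │
│ ╶─┐ ┌───┤ ╷ ╶─┴───────┐ │ │
│   │↓│↱ ↓│↑│↳ → ↓      │↑│ │
├─╴ │ ╵ ╷ ╵ ├───┐ ┌─────┤ │ │
│   │↳ ↑│↳ ↑│   │↓│↱ → ↓│↑│ │
│ ╶─┼───┴───┴─╴ │ ╵ ┌─╴ │ ╵ │
│   │           │↳ ↑│↓ ↲│↑ ↰│
├─┐ ╵ ┌─────┐ ┌─┴───┘ ╷ ├─╴ │
│ │   │↓ ← ↰│ │↓ ← ← ↲│ │↱ ↑│
│ ├─╴ │ ╶─┐ └─┘ ┌─────┤ │ ┌─┤
│ │   │↳ ↓│↑ ← ↲│     │ │↑│ │
│ │ ╶─┴─┐ ├───┬─┘ ┌─╴ │ │ │ │
│ │     │↓│   │   │   │ │↑│ │
│ └─┐ ┌─┘ │ ╶─┘ ┌─┤ ╷ │ │ │ │
│   │ │↓ ↲│     │ │ │ │ │↑│ │
│ ┌─┘ │ ╶─┴───┐ ╵ │ └─┤ │ ╵ │
│ │   │↳ → → ↓│   │   │ │↑ ↰│
│ ╵ ┌─┴───┬─┐ ├─┐ └─┐ ╵ ├─╴ │
│   │     │ │↓│ │   │   │↱ ↑│
│ ┌─┘ ╷ ╷ │ │ │ ╵ ┌─┴───┤ ╶─┤
│ │   │ │ │ │↓│   │↱ → ↓│↑ ↰│
│ └─┐ │ │ ╵ │ └───┤ ┌─┐ └─╴ │
│   │ │ │   │↳ → ↓│↑│ │↳ → ↑│
├─┐ │ │ └───┴───┐ │ ╵ └─┬───┤
│ │ │ │         │↓│↑ ← ↰│   │
│ ╵ └─┴───╴ ┌─╴ │ └───╴ ╵ ╷ │
│           │   │↳ → → ↑  │ │
└───────────┴───┴─────────┴─┘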